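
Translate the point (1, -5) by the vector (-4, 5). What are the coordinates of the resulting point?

Translation by (-4, 5) (homogeneous matrix [[1, 0, -4], [0, 1, 5], [0, 0, 1]]):
x' = 1 + -4 = -3
y' = -5 + 5 = 0
Result: (-3, 0)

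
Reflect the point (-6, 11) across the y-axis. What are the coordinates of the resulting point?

Reflection across y-axis: (-6, 11) → (6, 11)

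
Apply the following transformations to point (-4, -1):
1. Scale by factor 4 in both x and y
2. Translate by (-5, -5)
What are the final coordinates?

Step 1: Scale (-4, -1) by 4 → (-16, -4)
Step 2: Translate by (-5, -5) → (-21, -9)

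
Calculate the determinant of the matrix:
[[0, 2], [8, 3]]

For a 2×2 matrix [[a, b], [c, d]], det = ad - bc
det = (0)(3) - (2)(8) = 0 - 16 = -16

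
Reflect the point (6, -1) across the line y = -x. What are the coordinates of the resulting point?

Reflection across line y = -x: (6, -1) → (1, -6)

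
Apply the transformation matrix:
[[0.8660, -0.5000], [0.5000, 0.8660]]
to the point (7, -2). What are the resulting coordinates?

Matrix multiplication:
[[0.8660, -0.5000], [0.5000, 0.8660]] × [7, -2]ᵀ
= [(0.8660)(7) + (-0.5000)(-2), (0.5000)(7) + (0.8660)(-2)]ᵀ
= [7.0620, 1.7680]ᵀ
Result: (7.0620, 1.7680)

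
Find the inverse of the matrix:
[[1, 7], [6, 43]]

For [[a,b],[c,d]], inverse = (1/det)·[[d,-b],[-c,a]]
det = (1)(43) - (7)(6) = 43 - 42 = 1
Inverse = [[43, -7], [-6, 1]]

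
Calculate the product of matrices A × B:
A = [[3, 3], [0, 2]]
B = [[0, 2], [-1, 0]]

Matrix multiplication:
C[0][0] = 3×0 + 3×-1 = -3
C[0][1] = 3×2 + 3×0 = 6
C[1][0] = 0×0 + 2×-1 = -2
C[1][1] = 0×2 + 2×0 = 0
Result: [[-3, 6], [-2, 0]]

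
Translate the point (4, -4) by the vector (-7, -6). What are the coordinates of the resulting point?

Translation by (-7, -6) (homogeneous matrix [[1, 0, -7], [0, 1, -6], [0, 0, 1]]):
x' = 4 + -7 = -3
y' = -4 + -6 = -10
Result: (-3, -10)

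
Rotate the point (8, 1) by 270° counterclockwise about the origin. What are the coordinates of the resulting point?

Rotation matrix for 270°: [[cos 270°, -sin 270°], [sin 270°, cos 270°]] = [[0, 1], [-1, 0]]
[[0, 1], [-1, 0]] × [8, 1]ᵀ = [1, -8]ᵀ
Result: (1, -8)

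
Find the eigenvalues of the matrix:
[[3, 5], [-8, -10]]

Characteristic equation: det(A - λI) = 0
λ² - (trace)λ + (det) = 0
trace = 3 + -10 = -7, det = (3)(-10) - (5)(-8) = 10
λ² - (-7)λ + (10) = 0
λ = (-7 ± √((-7)² - 4·(10))) / 2 = (-7 ± √9) / 2
Solving: λ = -5, -2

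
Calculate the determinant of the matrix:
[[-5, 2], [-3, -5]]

For a 2×2 matrix [[a, b], [c, d]], det = ad - bc
det = (-5)(-5) - (2)(-3) = 25 - -6 = 31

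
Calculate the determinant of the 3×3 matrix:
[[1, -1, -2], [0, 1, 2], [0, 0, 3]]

Expansion along first row:
det = 1·det([[1,2],[0,3]]) - -1·det([[0,2],[0,3]]) + -2·det([[0,1],[0,0]])
    = 1·(1·3 - 2·0) - -1·(0·3 - 2·0) + -2·(0·0 - 1·0)
    = 1·3 - -1·0 + -2·0
    = 3 + 0 + 0 = 3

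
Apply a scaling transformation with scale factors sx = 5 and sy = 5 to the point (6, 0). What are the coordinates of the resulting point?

Scaling matrix:
[[5, 0], [0, 5]]
Result: (6 × 5, 0 × 5) = (30, 0)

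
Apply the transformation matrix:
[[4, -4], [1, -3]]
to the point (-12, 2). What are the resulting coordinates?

Matrix multiplication:
[[4, -4], [1, -3]] × [-12, 2]ᵀ
= [(4)(-12) + (-4)(2), (1)(-12) + (-3)(2)]ᵀ
= [-56, -18]ᵀ
Result: (-56, -18)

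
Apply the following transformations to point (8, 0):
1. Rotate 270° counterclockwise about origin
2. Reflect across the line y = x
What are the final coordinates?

Step 1: Rotate 270° → (0, -8)
Step 2: Reflect across line y = x → (-8, 0)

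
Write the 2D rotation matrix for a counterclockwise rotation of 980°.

Rotation matrix formula: [[cos θ, -sin θ], [sin θ, cos θ]]
For θ = 980°:
cos(980°) = -0.1736
sin(980°) = -0.9848
Result: [[-0.1736, 0.9848], [-0.9848, -0.1736]]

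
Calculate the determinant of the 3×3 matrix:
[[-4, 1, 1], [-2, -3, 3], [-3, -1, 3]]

Expansion along first row:
det = -4·det([[-3,3],[-1,3]]) - 1·det([[-2,3],[-3,3]]) + 1·det([[-2,-3],[-3,-1]])
    = -4·(-3·3 - 3·-1) - 1·(-2·3 - 3·-3) + 1·(-2·-1 - -3·-3)
    = -4·-6 - 1·3 + 1·-7
    = 24 + -3 + -7 = 14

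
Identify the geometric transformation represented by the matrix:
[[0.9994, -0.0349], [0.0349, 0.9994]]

This matrix represents: rotation by 2° counterclockwise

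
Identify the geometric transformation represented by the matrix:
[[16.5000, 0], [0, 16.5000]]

This matrix represents: uniform scaling by factor 16.5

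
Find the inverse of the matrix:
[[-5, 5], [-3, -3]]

For [[a,b],[c,d]], inverse = (1/det)·[[d,-b],[-c,a]]
det = (-5)(-3) - (5)(-3) = 15 - -15 = 30
Inverse = (1/30)·[[-3, -5], [3, -5]]
= [[-1/10, -1/6], [1/10, -1/6]]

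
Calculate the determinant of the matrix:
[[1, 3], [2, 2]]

For a 2×2 matrix [[a, b], [c, d]], det = ad - bc
det = (1)(2) - (3)(2) = 2 - 6 = -4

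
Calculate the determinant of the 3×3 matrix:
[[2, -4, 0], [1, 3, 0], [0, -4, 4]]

Expansion along first row:
det = 2·det([[3,0],[-4,4]]) - -4·det([[1,0],[0,4]]) + 0·det([[1,3],[0,-4]])
    = 2·(3·4 - 0·-4) - -4·(1·4 - 0·0) + 0·(1·-4 - 3·0)
    = 2·12 - -4·4 + 0·-4
    = 24 + 16 + 0 = 40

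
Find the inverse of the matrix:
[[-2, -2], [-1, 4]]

For [[a,b],[c,d]], inverse = (1/det)·[[d,-b],[-c,a]]
det = (-2)(4) - (-2)(-1) = -8 - 2 = -10
Inverse = (1/-10)·[[4, 2], [1, -2]]
= [[-2/5, -1/5], [-1/10, 1/5]]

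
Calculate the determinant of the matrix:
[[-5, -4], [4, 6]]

For a 2×2 matrix [[a, b], [c, d]], det = ad - bc
det = (-5)(6) - (-4)(4) = -30 - -16 = -14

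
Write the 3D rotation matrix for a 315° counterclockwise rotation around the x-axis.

Rotation matrix for counterclockwise 315° around x-axis:
cos(315°) = √2/2, sin(315°) = -√2/2
Result: [[1, 0, 0], [0, √2/2, √2/2], [0, -√2/2, √2/2]]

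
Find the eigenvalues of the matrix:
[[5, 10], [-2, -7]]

Characteristic equation: det(A - λI) = 0
λ² - (trace)λ + (det) = 0
trace = 5 + -7 = -2, det = (5)(-7) - (10)(-2) = -15
λ² - (-2)λ + (-15) = 0
λ = (-2 ± √((-2)² - 4·(-15))) / 2 = (-2 ± √64) / 2
Solving: λ = -5, 3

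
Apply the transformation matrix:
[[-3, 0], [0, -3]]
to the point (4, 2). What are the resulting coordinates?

Matrix multiplication:
[[-3, 0], [0, -3]] × [4, 2]ᵀ
= [(-3)(4) + (0)(2), (0)(4) + (-3)(2)]ᵀ
= [-12, -6]ᵀ
Result: (-12, -6)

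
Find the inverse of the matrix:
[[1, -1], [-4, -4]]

For [[a,b],[c,d]], inverse = (1/det)·[[d,-b],[-c,a]]
det = (1)(-4) - (-1)(-4) = -4 - 4 = -8
Inverse = (1/-8)·[[-4, 1], [4, 1]]
= [[1/2, -1/8], [-1/2, -1/8]]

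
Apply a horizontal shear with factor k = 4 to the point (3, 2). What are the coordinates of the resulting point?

Shear matrix for horizontal shear with factor k = 4:
[[1, 4], [0, 1]]
Result: (3, 2) → (11, 2)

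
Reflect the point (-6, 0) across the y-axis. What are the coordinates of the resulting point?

Reflection across y-axis: (-6, 0) → (6, 0)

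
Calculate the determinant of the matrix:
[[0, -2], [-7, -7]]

For a 2×2 matrix [[a, b], [c, d]], det = ad - bc
det = (0)(-7) - (-2)(-7) = 0 - 14 = -14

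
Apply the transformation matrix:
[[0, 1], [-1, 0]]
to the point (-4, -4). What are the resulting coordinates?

Matrix multiplication:
[[0, 1], [-1, 0]] × [-4, -4]ᵀ
= [(0)(-4) + (1)(-4), (-1)(-4) + (0)(-4)]ᵀ
= [-4, 4]ᵀ
Result: (-4, 4)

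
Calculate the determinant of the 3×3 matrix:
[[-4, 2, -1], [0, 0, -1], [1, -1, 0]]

Expansion along first row:
det = -4·det([[0,-1],[-1,0]]) - 2·det([[0,-1],[1,0]]) + -1·det([[0,0],[1,-1]])
    = -4·(0·0 - -1·-1) - 2·(0·0 - -1·1) + -1·(0·-1 - 0·1)
    = -4·-1 - 2·1 + -1·0
    = 4 + -2 + 0 = 2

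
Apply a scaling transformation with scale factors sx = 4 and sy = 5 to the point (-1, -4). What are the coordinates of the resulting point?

Scaling matrix:
[[4, 0], [0, 5]]
Result: (-1 × 4, -4 × 5) = (-4, -20)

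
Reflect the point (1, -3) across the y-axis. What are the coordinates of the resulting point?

Reflection across y-axis: (1, -3) → (-1, -3)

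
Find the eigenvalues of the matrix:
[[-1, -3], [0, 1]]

Characteristic equation: det(A - λI) = 0
λ² - (trace)λ + (det) = 0
trace = -1 + 1 = 0, det = (-1)(1) - (-3)(0) = -1
λ² - (0)λ + (-1) = 0
λ = (0 ± √((0)² - 4·(-1))) / 2 = (0 ± √4) / 2
Solving: λ = -1, 1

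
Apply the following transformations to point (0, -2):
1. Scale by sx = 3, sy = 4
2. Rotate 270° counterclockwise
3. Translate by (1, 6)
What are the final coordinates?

Step 1: Scale → (0, -8)
Step 2: Rotate 270° → (-8, 0)
Step 3: Translate → (-7, 6)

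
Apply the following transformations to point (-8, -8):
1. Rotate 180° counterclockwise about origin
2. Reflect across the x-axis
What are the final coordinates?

Step 1: Rotate 180° → (8, 8)
Step 2: Reflect across x-axis → (8, -8)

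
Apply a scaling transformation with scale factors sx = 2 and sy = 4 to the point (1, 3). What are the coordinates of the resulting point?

Scaling matrix:
[[2, 0], [0, 4]]
Result: (1 × 2, 3 × 4) = (2, 12)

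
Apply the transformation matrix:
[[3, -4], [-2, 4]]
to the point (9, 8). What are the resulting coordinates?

Matrix multiplication:
[[3, -4], [-2, 4]] × [9, 8]ᵀ
= [(3)(9) + (-4)(8), (-2)(9) + (4)(8)]ᵀ
= [-5, 14]ᵀ
Result: (-5, 14)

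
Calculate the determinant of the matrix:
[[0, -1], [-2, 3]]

For a 2×2 matrix [[a, b], [c, d]], det = ad - bc
det = (0)(3) - (-1)(-2) = 0 - 2 = -2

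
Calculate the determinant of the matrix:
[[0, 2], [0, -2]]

For a 2×2 matrix [[a, b], [c, d]], det = ad - bc
det = (0)(-2) - (2)(0) = 0 - 0 = 0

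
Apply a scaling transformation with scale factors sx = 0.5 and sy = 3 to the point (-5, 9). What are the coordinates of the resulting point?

Scaling matrix:
[[0.50, 0], [0, 3]]
Result: (-5 × 0.5, 9 × 3) = (-2.5, 27)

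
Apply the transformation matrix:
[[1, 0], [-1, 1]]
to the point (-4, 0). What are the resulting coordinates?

Matrix multiplication:
[[1, 0], [-1, 1]] × [-4, 0]ᵀ
= [(1)(-4) + (0)(0), (-1)(-4) + (1)(0)]ᵀ
= [-4, 4]ᵀ
Result: (-4, 4)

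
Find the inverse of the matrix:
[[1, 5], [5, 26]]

For [[a,b],[c,d]], inverse = (1/det)·[[d,-b],[-c,a]]
det = (1)(26) - (5)(5) = 26 - 25 = 1
Inverse = [[26, -5], [-5, 1]]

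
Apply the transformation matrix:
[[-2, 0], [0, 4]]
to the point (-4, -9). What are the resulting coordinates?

Matrix multiplication:
[[-2, 0], [0, 4]] × [-4, -9]ᵀ
= [(-2)(-4) + (0)(-9), (0)(-4) + (4)(-9)]ᵀ
= [8, -36]ᵀ
Result: (8, -36)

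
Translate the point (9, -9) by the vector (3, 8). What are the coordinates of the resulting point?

Translation by (3, 8) (homogeneous matrix [[1, 0, 3], [0, 1, 8], [0, 0, 1]]):
x' = 9 + 3 = 12
y' = -9 + 8 = -1
Result: (12, -1)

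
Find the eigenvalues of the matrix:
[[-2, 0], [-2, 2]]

Characteristic equation: det(A - λI) = 0
λ² - (trace)λ + (det) = 0
trace = -2 + 2 = 0, det = (-2)(2) - (0)(-2) = -4
λ² - (0)λ + (-4) = 0
λ = (0 ± √((0)² - 4·(-4))) / 2 = (0 ± √16) / 2
Solving: λ = -2, 2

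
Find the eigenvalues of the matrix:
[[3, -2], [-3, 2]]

Characteristic equation: det(A - λI) = 0
λ² - (trace)λ + (det) = 0
trace = 3 + 2 = 5, det = (3)(2) - (-2)(-3) = 0
λ² - (5)λ + (0) = 0
λ = (5 ± √((5)² - 4·(0))) / 2 = (5 ± √25) / 2
Solving: λ = 0, 5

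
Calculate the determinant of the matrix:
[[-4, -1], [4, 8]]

For a 2×2 matrix [[a, b], [c, d]], det = ad - bc
det = (-4)(8) - (-1)(4) = -32 - -4 = -28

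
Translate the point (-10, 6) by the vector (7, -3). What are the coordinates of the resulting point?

Translation by (7, -3) (homogeneous matrix [[1, 0, 7], [0, 1, -3], [0, 0, 1]]):
x' = -10 + 7 = -3
y' = 6 + -3 = 3
Result: (-3, 3)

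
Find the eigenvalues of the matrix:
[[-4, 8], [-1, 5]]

Characteristic equation: det(A - λI) = 0
λ² - (trace)λ + (det) = 0
trace = -4 + 5 = 1, det = (-4)(5) - (8)(-1) = -12
λ² - (1)λ + (-12) = 0
λ = (1 ± √((1)² - 4·(-12))) / 2 = (1 ± √49) / 2
Solving: λ = -3, 4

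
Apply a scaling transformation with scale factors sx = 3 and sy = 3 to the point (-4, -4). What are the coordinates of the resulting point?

Scaling matrix:
[[3, 0], [0, 3]]
Result: (-4 × 3, -4 × 3) = (-12, -12)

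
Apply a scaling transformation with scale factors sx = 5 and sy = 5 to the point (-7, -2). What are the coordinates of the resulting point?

Scaling matrix:
[[5, 0], [0, 5]]
Result: (-7 × 5, -2 × 5) = (-35, -10)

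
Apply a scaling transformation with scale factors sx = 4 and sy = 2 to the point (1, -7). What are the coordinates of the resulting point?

Scaling matrix:
[[4, 0], [0, 2]]
Result: (1 × 4, -7 × 2) = (4, -14)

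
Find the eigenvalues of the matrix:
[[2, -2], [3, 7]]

Characteristic equation: det(A - λI) = 0
λ² - (trace)λ + (det) = 0
trace = 2 + 7 = 9, det = (2)(7) - (-2)(3) = 20
λ² - (9)λ + (20) = 0
λ = (9 ± √((9)² - 4·(20))) / 2 = (9 ± √1) / 2
Solving: λ = 4, 5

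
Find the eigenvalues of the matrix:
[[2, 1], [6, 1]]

Characteristic equation: det(A - λI) = 0
λ² - (trace)λ + (det) = 0
trace = 2 + 1 = 3, det = (2)(1) - (1)(6) = -4
λ² - (3)λ + (-4) = 0
λ = (3 ± √((3)² - 4·(-4))) / 2 = (3 ± √25) / 2
Solving: λ = -1, 4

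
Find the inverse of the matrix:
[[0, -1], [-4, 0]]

For [[a,b],[c,d]], inverse = (1/det)·[[d,-b],[-c,a]]
det = (0)(0) - (-1)(-4) = 0 - 4 = -4
Inverse = (1/-4)·[[0, 1], [4, 0]]
= [[0, -1/4], [-1, 0]]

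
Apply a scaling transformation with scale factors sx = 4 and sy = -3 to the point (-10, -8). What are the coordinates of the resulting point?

Scaling matrix:
[[4, 0], [0, -3]]
Result: (-10 × 4, -8 × -3) = (-40, 24)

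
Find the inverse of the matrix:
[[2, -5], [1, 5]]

For [[a,b],[c,d]], inverse = (1/det)·[[d,-b],[-c,a]]
det = (2)(5) - (-5)(1) = 10 - -5 = 15
Inverse = (1/15)·[[5, 5], [-1, 2]]
= [[1/3, 1/3], [-1/15, 2/15]]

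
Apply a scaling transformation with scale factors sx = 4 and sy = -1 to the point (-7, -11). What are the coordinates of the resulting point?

Scaling matrix:
[[4, 0], [0, -1]]
Result: (-7 × 4, -11 × -1) = (-28, 11)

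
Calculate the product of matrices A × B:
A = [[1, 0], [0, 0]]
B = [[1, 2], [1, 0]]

Matrix multiplication:
C[0][0] = 1×1 + 0×1 = 1
C[0][1] = 1×2 + 0×0 = 2
C[1][0] = 0×1 + 0×1 = 0
C[1][1] = 0×2 + 0×0 = 0
Result: [[1, 2], [0, 0]]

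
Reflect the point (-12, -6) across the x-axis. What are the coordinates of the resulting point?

Reflection across x-axis: (-12, -6) → (-12, 6)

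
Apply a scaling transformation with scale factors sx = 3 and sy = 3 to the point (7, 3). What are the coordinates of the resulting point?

Scaling matrix:
[[3, 0], [0, 3]]
Result: (7 × 3, 3 × 3) = (21, 9)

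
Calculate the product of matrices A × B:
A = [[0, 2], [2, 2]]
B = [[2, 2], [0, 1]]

Matrix multiplication:
C[0][0] = 0×2 + 2×0 = 0
C[0][1] = 0×2 + 2×1 = 2
C[1][0] = 2×2 + 2×0 = 4
C[1][1] = 2×2 + 2×1 = 6
Result: [[0, 2], [4, 6]]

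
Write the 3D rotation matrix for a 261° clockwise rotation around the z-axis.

Rotation matrix for clockwise 261° around z-axis:
A clockwise rotation by 261° is a counterclockwise rotation by -261°.
cos(-261°) = -0.1564, sin(-261°) = 0.9877
Result: [[-0.1564, -0.9877, 0], [0.9877, -0.1564, 0], [0, 0, 1]]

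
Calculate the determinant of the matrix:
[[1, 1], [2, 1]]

For a 2×2 matrix [[a, b], [c, d]], det = ad - bc
det = (1)(1) - (1)(2) = 1 - 2 = -1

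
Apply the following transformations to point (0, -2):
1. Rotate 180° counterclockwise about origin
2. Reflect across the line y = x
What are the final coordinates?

Step 1: Rotate 180° → (0, 2)
Step 2: Reflect across line y = x → (2, 0)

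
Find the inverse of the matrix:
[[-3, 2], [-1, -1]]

For [[a,b],[c,d]], inverse = (1/det)·[[d,-b],[-c,a]]
det = (-3)(-1) - (2)(-1) = 3 - -2 = 5
Inverse = (1/5)·[[-1, -2], [1, -3]]
= [[-1/5, -2/5], [1/5, -3/5]]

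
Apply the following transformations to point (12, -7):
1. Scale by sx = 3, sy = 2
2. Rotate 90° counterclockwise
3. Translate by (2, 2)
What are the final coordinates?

Step 1: Scale → (36, -14)
Step 2: Rotate 90° → (14, 36)
Step 3: Translate → (16, 38)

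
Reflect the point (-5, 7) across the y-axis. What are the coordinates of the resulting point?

Reflection across y-axis: (-5, 7) → (5, 7)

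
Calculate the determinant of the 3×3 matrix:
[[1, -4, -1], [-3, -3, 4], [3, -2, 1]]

Expansion along first row:
det = 1·det([[-3,4],[-2,1]]) - -4·det([[-3,4],[3,1]]) + -1·det([[-3,-3],[3,-2]])
    = 1·(-3·1 - 4·-2) - -4·(-3·1 - 4·3) + -1·(-3·-2 - -3·3)
    = 1·5 - -4·-15 + -1·15
    = 5 + -60 + -15 = -70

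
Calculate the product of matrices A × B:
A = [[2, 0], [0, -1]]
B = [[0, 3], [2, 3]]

Matrix multiplication:
C[0][0] = 2×0 + 0×2 = 0
C[0][1] = 2×3 + 0×3 = 6
C[1][0] = 0×0 + -1×2 = -2
C[1][1] = 0×3 + -1×3 = -3
Result: [[0, 6], [-2, -3]]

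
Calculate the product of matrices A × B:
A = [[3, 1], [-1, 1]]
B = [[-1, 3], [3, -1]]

Matrix multiplication:
C[0][0] = 3×-1 + 1×3 = 0
C[0][1] = 3×3 + 1×-1 = 8
C[1][0] = -1×-1 + 1×3 = 4
C[1][1] = -1×3 + 1×-1 = -4
Result: [[0, 8], [4, -4]]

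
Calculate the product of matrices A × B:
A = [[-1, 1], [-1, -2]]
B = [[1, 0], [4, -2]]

Matrix multiplication:
C[0][0] = -1×1 + 1×4 = 3
C[0][1] = -1×0 + 1×-2 = -2
C[1][0] = -1×1 + -2×4 = -9
C[1][1] = -1×0 + -2×-2 = 4
Result: [[3, -2], [-9, 4]]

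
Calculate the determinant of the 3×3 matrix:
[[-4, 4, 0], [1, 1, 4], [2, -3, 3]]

Expansion along first row:
det = -4·det([[1,4],[-3,3]]) - 4·det([[1,4],[2,3]]) + 0·det([[1,1],[2,-3]])
    = -4·(1·3 - 4·-3) - 4·(1·3 - 4·2) + 0·(1·-3 - 1·2)
    = -4·15 - 4·-5 + 0·-5
    = -60 + 20 + 0 = -40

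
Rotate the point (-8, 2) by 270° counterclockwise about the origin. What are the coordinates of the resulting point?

Rotation matrix for 270°: [[cos 270°, -sin 270°], [sin 270°, cos 270°]] = [[0, 1], [-1, 0]]
[[0, 1], [-1, 0]] × [-8, 2]ᵀ = [2, 8]ᵀ
Result: (2, 8)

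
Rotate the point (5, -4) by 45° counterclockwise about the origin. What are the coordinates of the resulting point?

Rotation matrix for 45°: [[cos 45°, -sin 45°], [sin 45°, cos 45°]] ≈ [[0.707107, -0.707107], [0.707107, 0.707107]]
[[0.707107, -0.707107], [0.707107, 0.707107]] × [5, -4]ᵀ ≈ [6.3640, 0.7071]ᵀ
Result: (6.3640, 0.7071)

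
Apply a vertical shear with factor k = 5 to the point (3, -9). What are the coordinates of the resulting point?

Shear matrix for vertical shear with factor k = 5:
[[1, 0], [5, 1]]
Result: (3, -9) → (3, 6)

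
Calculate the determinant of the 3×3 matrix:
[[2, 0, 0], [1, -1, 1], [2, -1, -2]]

Expansion along first row:
det = 2·det([[-1,1],[-1,-2]]) - 0·det([[1,1],[2,-2]]) + 0·det([[1,-1],[2,-1]])
    = 2·(-1·-2 - 1·-1) - 0·(1·-2 - 1·2) + 0·(1·-1 - -1·2)
    = 2·3 - 0·-4 + 0·1
    = 6 + 0 + 0 = 6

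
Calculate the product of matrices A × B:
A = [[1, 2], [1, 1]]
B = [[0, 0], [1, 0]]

Matrix multiplication:
C[0][0] = 1×0 + 2×1 = 2
C[0][1] = 1×0 + 2×0 = 0
C[1][0] = 1×0 + 1×1 = 1
C[1][1] = 1×0 + 1×0 = 0
Result: [[2, 0], [1, 0]]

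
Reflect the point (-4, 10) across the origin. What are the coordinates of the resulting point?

Reflection across origin: (-4, 10) → (4, -10)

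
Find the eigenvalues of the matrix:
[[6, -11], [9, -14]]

Characteristic equation: det(A - λI) = 0
λ² - (trace)λ + (det) = 0
trace = 6 + -14 = -8, det = (6)(-14) - (-11)(9) = 15
λ² - (-8)λ + (15) = 0
λ = (-8 ± √((-8)² - 4·(15))) / 2 = (-8 ± √4) / 2
Solving: λ = -5, -3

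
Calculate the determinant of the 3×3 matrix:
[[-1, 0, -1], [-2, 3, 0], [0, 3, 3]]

Expansion along first row:
det = -1·det([[3,0],[3,3]]) - 0·det([[-2,0],[0,3]]) + -1·det([[-2,3],[0,3]])
    = -1·(3·3 - 0·3) - 0·(-2·3 - 0·0) + -1·(-2·3 - 3·0)
    = -1·9 - 0·-6 + -1·-6
    = -9 + 0 + 6 = -3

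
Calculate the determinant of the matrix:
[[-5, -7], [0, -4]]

For a 2×2 matrix [[a, b], [c, d]], det = ad - bc
det = (-5)(-4) - (-7)(0) = 20 - 0 = 20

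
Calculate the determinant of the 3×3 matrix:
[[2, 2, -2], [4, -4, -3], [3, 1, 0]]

Expansion along first row:
det = 2·det([[-4,-3],[1,0]]) - 2·det([[4,-3],[3,0]]) + -2·det([[4,-4],[3,1]])
    = 2·(-4·0 - -3·1) - 2·(4·0 - -3·3) + -2·(4·1 - -4·3)
    = 2·3 - 2·9 + -2·16
    = 6 + -18 + -32 = -44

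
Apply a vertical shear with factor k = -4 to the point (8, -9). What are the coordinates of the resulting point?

Shear matrix for vertical shear with factor k = -4:
[[1, 0], [-4, 1]]
Result: (8, -9) → (8, -41)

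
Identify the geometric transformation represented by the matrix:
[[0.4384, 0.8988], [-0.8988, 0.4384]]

This matrix represents: rotation by 296° counterclockwise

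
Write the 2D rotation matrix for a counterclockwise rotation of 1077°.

Rotation matrix formula: [[cos θ, -sin θ], [sin θ, cos θ]]
For θ = 1077°:
cos(1077°) = 0.9986
sin(1077°) = -0.0523
Result: [[0.9986, 0.0523], [-0.0523, 0.9986]]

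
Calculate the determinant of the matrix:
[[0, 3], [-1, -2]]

For a 2×2 matrix [[a, b], [c, d]], det = ad - bc
det = (0)(-2) - (3)(-1) = 0 - -3 = 3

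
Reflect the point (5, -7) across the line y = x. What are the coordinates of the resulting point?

Reflection across line y = x: (5, -7) → (-7, 5)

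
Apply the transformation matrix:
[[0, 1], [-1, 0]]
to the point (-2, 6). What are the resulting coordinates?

Matrix multiplication:
[[0, 1], [-1, 0]] × [-2, 6]ᵀ
= [(0)(-2) + (1)(6), (-1)(-2) + (0)(6)]ᵀ
= [6, 2]ᵀ
Result: (6, 2)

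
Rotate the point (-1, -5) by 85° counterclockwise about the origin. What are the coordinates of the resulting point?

Rotation matrix for 85°: [[cos 85°, -sin 85°], [sin 85°, cos 85°]] ≈ [[0.087156, -0.996195], [0.996195, 0.087156]]
[[0.087156, -0.996195], [0.996195, 0.087156]] × [-1, -5]ᵀ ≈ [4.8938, -1.4320]ᵀ
Result: (4.8938, -1.4320)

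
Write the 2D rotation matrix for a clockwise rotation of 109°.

Rotation matrix formula: [[cos θ, -sin θ], [sin θ, cos θ]]
A clockwise rotation by 109° is equivalent to a counterclockwise rotation by -109°.
For θ = -109°:
cos(-109°) = -0.3256
sin(-109°) = -0.9455
Result: [[-0.3256, 0.9455], [-0.9455, -0.3256]]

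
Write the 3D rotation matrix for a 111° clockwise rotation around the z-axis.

Rotation matrix for clockwise 111° around z-axis:
A clockwise rotation by 111° is a counterclockwise rotation by -111°.
cos(-111°) = -0.3584, sin(-111°) = -0.9336
Result: [[-0.3584, 0.9336, 0], [-0.9336, -0.3584, 0], [0, 0, 1]]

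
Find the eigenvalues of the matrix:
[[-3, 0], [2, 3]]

Characteristic equation: det(A - λI) = 0
λ² - (trace)λ + (det) = 0
trace = -3 + 3 = 0, det = (-3)(3) - (0)(2) = -9
λ² - (0)λ + (-9) = 0
λ = (0 ± √((0)² - 4·(-9))) / 2 = (0 ± √36) / 2
Solving: λ = -3, 3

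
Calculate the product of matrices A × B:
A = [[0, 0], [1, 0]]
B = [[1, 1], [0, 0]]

Matrix multiplication:
C[0][0] = 0×1 + 0×0 = 0
C[0][1] = 0×1 + 0×0 = 0
C[1][0] = 1×1 + 0×0 = 1
C[1][1] = 1×1 + 0×0 = 1
Result: [[0, 0], [1, 1]]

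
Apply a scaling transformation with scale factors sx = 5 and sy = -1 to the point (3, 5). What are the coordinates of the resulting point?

Scaling matrix:
[[5, 0], [0, -1]]
Result: (3 × 5, 5 × -1) = (15, -5)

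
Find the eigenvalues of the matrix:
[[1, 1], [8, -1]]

Characteristic equation: det(A - λI) = 0
λ² - (trace)λ + (det) = 0
trace = 1 + -1 = 0, det = (1)(-1) - (1)(8) = -9
λ² - (0)λ + (-9) = 0
λ = (0 ± √((0)² - 4·(-9))) / 2 = (0 ± √36) / 2
Solving: λ = -3, 3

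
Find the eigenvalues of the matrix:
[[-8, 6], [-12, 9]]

Characteristic equation: det(A - λI) = 0
λ² - (trace)λ + (det) = 0
trace = -8 + 9 = 1, det = (-8)(9) - (6)(-12) = 0
λ² - (1)λ + (0) = 0
λ = (1 ± √((1)² - 4·(0))) / 2 = (1 ± √1) / 2
Solving: λ = 0, 1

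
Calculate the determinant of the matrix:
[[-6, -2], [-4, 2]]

For a 2×2 matrix [[a, b], [c, d]], det = ad - bc
det = (-6)(2) - (-2)(-4) = -12 - 8 = -20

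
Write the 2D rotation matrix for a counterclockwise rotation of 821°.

Rotation matrix formula: [[cos θ, -sin θ], [sin θ, cos θ]]
For θ = 821°:
cos(821°) = -0.1908
sin(821°) = 0.9816
Result: [[-0.1908, -0.9816], [0.9816, -0.1908]]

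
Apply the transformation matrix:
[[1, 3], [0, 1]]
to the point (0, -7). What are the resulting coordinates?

Matrix multiplication:
[[1, 3], [0, 1]] × [0, -7]ᵀ
= [(1)(0) + (3)(-7), (0)(0) + (1)(-7)]ᵀ
= [-21, -7]ᵀ
Result: (-21, -7)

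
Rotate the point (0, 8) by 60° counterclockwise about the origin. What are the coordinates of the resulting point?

Rotation matrix for 60°: [[cos 60°, -sin 60°], [sin 60°, cos 60°]] ≈ [[0.500000, -0.866025], [0.866025, 0.500000]]
[[0.500000, -0.866025], [0.866025, 0.500000]] × [0, 8]ᵀ ≈ [-6.9282, 4]ᵀ
Result: (-6.9282, 4)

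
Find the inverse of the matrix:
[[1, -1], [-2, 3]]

For [[a,b],[c,d]], inverse = (1/det)·[[d,-b],[-c,a]]
det = (1)(3) - (-1)(-2) = 3 - 2 = 1
Inverse = [[3, 1], [2, 1]]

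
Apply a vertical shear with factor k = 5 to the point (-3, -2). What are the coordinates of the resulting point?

Shear matrix for vertical shear with factor k = 5:
[[1, 0], [5, 1]]
Result: (-3, -2) → (-3, -17)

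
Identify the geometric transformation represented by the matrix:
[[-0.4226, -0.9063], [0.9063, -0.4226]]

This matrix represents: rotation by 115° counterclockwise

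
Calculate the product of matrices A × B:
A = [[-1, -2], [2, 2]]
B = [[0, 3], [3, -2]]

Matrix multiplication:
C[0][0] = -1×0 + -2×3 = -6
C[0][1] = -1×3 + -2×-2 = 1
C[1][0] = 2×0 + 2×3 = 6
C[1][1] = 2×3 + 2×-2 = 2
Result: [[-6, 1], [6, 2]]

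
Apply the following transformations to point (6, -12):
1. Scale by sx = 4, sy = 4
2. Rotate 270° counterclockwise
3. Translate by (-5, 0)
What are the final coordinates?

Step 1: Scale → (24, -48)
Step 2: Rotate 270° → (-48, -24)
Step 3: Translate → (-53, -24)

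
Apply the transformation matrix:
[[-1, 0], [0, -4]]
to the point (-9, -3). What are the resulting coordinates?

Matrix multiplication:
[[-1, 0], [0, -4]] × [-9, -3]ᵀ
= [(-1)(-9) + (0)(-3), (0)(-9) + (-4)(-3)]ᵀ
= [9, 12]ᵀ
Result: (9, 12)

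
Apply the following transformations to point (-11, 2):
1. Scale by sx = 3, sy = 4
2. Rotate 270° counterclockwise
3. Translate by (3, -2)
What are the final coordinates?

Step 1: Scale → (-33, 8)
Step 2: Rotate 270° → (8, 33)
Step 3: Translate → (11, 31)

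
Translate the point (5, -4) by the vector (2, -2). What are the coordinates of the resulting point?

Translation by (2, -2) (homogeneous matrix [[1, 0, 2], [0, 1, -2], [0, 0, 1]]):
x' = 5 + 2 = 7
y' = -4 + -2 = -6
Result: (7, -6)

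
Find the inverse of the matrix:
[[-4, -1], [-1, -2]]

For [[a,b],[c,d]], inverse = (1/det)·[[d,-b],[-c,a]]
det = (-4)(-2) - (-1)(-1) = 8 - 1 = 7
Inverse = (1/7)·[[-2, 1], [1, -4]]
= [[-2/7, 1/7], [1/7, -4/7]]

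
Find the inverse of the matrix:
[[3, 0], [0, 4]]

For [[a,b],[c,d]], inverse = (1/det)·[[d,-b],[-c,a]]
det = (3)(4) - (0)(0) = 12 - 0 = 12
Inverse = (1/12)·[[4, 0], [0, 3]]
= [[1/3, 0], [0, 1/4]]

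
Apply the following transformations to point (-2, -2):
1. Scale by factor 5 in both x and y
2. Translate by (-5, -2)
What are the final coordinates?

Step 1: Scale (-2, -2) by 5 → (-10, -10)
Step 2: Translate by (-5, -2) → (-15, -12)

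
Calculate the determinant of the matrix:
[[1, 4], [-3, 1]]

For a 2×2 matrix [[a, b], [c, d]], det = ad - bc
det = (1)(1) - (4)(-3) = 1 - -12 = 13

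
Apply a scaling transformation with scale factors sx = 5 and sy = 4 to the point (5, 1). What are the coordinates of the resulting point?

Scaling matrix:
[[5, 0], [0, 4]]
Result: (5 × 5, 1 × 4) = (25, 4)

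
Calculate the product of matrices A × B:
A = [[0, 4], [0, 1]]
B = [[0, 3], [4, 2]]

Matrix multiplication:
C[0][0] = 0×0 + 4×4 = 16
C[0][1] = 0×3 + 4×2 = 8
C[1][0] = 0×0 + 1×4 = 4
C[1][1] = 0×3 + 1×2 = 2
Result: [[16, 8], [4, 2]]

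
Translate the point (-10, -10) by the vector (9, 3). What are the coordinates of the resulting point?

Translation by (9, 3) (homogeneous matrix [[1, 0, 9], [0, 1, 3], [0, 0, 1]]):
x' = -10 + 9 = -1
y' = -10 + 3 = -7
Result: (-1, -7)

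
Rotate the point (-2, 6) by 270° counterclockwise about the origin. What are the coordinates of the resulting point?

Rotation matrix for 270°: [[cos 270°, -sin 270°], [sin 270°, cos 270°]] = [[0, 1], [-1, 0]]
[[0, 1], [-1, 0]] × [-2, 6]ᵀ = [6, 2]ᵀ
Result: (6, 2)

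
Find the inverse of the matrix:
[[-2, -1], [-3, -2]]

For [[a,b],[c,d]], inverse = (1/det)·[[d,-b],[-c,a]]
det = (-2)(-2) - (-1)(-3) = 4 - 3 = 1
Inverse = [[-2, 1], [3, -2]]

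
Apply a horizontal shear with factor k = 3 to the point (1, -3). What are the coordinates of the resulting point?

Shear matrix for horizontal shear with factor k = 3:
[[1, 3], [0, 1]]
Result: (1, -3) → (-8, -3)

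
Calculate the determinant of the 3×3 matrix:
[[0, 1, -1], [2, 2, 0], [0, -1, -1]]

Expansion along first row:
det = 0·det([[2,0],[-1,-1]]) - 1·det([[2,0],[0,-1]]) + -1·det([[2,2],[0,-1]])
    = 0·(2·-1 - 0·-1) - 1·(2·-1 - 0·0) + -1·(2·-1 - 2·0)
    = 0·-2 - 1·-2 + -1·-2
    = 0 + 2 + 2 = 4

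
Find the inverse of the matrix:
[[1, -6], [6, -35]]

For [[a,b],[c,d]], inverse = (1/det)·[[d,-b],[-c,a]]
det = (1)(-35) - (-6)(6) = -35 - -36 = 1
Inverse = [[-35, 6], [-6, 1]]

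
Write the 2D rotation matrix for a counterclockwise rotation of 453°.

Rotation matrix formula: [[cos θ, -sin θ], [sin θ, cos θ]]
For θ = 453°:
cos(453°) = -0.0523
sin(453°) = 0.9986
Result: [[-0.0523, -0.9986], [0.9986, -0.0523]]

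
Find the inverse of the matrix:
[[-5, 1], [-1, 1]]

For [[a,b],[c,d]], inverse = (1/det)·[[d,-b],[-c,a]]
det = (-5)(1) - (1)(-1) = -5 - -1 = -4
Inverse = (1/-4)·[[1, -1], [1, -5]]
= [[-1/4, 1/4], [-1/4, 5/4]]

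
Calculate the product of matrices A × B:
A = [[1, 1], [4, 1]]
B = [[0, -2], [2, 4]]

Matrix multiplication:
C[0][0] = 1×0 + 1×2 = 2
C[0][1] = 1×-2 + 1×4 = 2
C[1][0] = 4×0 + 1×2 = 2
C[1][1] = 4×-2 + 1×4 = -4
Result: [[2, 2], [2, -4]]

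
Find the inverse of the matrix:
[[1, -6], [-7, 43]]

For [[a,b],[c,d]], inverse = (1/det)·[[d,-b],[-c,a]]
det = (1)(43) - (-6)(-7) = 43 - 42 = 1
Inverse = [[43, 6], [7, 1]]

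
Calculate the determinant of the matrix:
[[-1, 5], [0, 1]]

For a 2×2 matrix [[a, b], [c, d]], det = ad - bc
det = (-1)(1) - (5)(0) = -1 - 0 = -1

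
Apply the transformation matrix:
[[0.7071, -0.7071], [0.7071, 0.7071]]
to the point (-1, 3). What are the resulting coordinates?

Matrix multiplication:
[[0.7071, -0.7071], [0.7071, 0.7071]] × [-1, 3]ᵀ
= [(0.7071)(-1) + (-0.7071)(3), (0.7071)(-1) + (0.7071)(3)]ᵀ
= [-2.8284, 1.4142]ᵀ
Result: (-2.8284, 1.4142)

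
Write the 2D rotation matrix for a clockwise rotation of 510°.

Rotation matrix formula: [[cos θ, -sin θ], [sin θ, cos θ]]
A clockwise rotation by 510° is equivalent to a counterclockwise rotation by -510°.
For θ = -510°:
cos(-510°) = -√3/2
sin(-510°) = -1/2
Result: [[-√3/2, 1/2], [-1/2, -√3/2]]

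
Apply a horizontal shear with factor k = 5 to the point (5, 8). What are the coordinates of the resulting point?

Shear matrix for horizontal shear with factor k = 5:
[[1, 5], [0, 1]]
Result: (5, 8) → (45, 8)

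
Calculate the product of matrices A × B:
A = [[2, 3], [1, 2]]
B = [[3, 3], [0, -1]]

Matrix multiplication:
C[0][0] = 2×3 + 3×0 = 6
C[0][1] = 2×3 + 3×-1 = 3
C[1][0] = 1×3 + 2×0 = 3
C[1][1] = 1×3 + 2×-1 = 1
Result: [[6, 3], [3, 1]]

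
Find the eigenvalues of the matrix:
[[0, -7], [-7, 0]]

Characteristic equation: det(A - λI) = 0
λ² - (trace)λ + (det) = 0
trace = 0 + 0 = 0, det = (0)(0) - (-7)(-7) = -49
λ² - (0)λ + (-49) = 0
λ = (0 ± √((0)² - 4·(-49))) / 2 = (0 ± √196) / 2
Solving: λ = -7, 7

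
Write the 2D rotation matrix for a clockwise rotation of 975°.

Rotation matrix formula: [[cos θ, -sin θ], [sin θ, cos θ]]
A clockwise rotation by 975° is equivalent to a counterclockwise rotation by -975°.
For θ = -975°:
cos(-975°) = -0.2588
sin(-975°) = 0.9659
Result: [[-0.2588, -0.9659], [0.9659, -0.2588]]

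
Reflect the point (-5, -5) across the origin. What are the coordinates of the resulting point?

Reflection across origin: (-5, -5) → (5, 5)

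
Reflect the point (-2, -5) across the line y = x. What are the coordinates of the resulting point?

Reflection across line y = x: (-2, -5) → (-5, -2)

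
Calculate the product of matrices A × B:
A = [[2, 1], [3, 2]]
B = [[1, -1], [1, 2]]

Matrix multiplication:
C[0][0] = 2×1 + 1×1 = 3
C[0][1] = 2×-1 + 1×2 = 0
C[1][0] = 3×1 + 2×1 = 5
C[1][1] = 3×-1 + 2×2 = 1
Result: [[3, 0], [5, 1]]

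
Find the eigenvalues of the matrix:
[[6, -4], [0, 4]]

Characteristic equation: det(A - λI) = 0
λ² - (trace)λ + (det) = 0
trace = 6 + 4 = 10, det = (6)(4) - (-4)(0) = 24
λ² - (10)λ + (24) = 0
λ = (10 ± √((10)² - 4·(24))) / 2 = (10 ± √4) / 2
Solving: λ = 4, 6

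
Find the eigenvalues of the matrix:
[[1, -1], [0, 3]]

Characteristic equation: det(A - λI) = 0
λ² - (trace)λ + (det) = 0
trace = 1 + 3 = 4, det = (1)(3) - (-1)(0) = 3
λ² - (4)λ + (3) = 0
λ = (4 ± √((4)² - 4·(3))) / 2 = (4 ± √4) / 2
Solving: λ = 1, 3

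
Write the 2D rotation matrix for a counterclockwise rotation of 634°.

Rotation matrix formula: [[cos θ, -sin θ], [sin θ, cos θ]]
For θ = 634°:
cos(634°) = 0.0698
sin(634°) = -0.9976
Result: [[0.0698, 0.9976], [-0.9976, 0.0698]]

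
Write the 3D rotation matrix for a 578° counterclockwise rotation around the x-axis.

Rotation matrix for counterclockwise 578° around x-axis:
cos(578°) = -0.7880, sin(578°) = -0.6157
Result: [[1, 0, 0], [0, -0.7880, 0.6157], [0, -0.6157, -0.7880]]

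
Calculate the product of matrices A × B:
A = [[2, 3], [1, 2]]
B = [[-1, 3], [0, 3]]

Matrix multiplication:
C[0][0] = 2×-1 + 3×0 = -2
C[0][1] = 2×3 + 3×3 = 15
C[1][0] = 1×-1 + 2×0 = -1
C[1][1] = 1×3 + 2×3 = 9
Result: [[-2, 15], [-1, 9]]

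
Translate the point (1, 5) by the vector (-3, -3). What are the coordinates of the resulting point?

Translation by (-3, -3) (homogeneous matrix [[1, 0, -3], [0, 1, -3], [0, 0, 1]]):
x' = 1 + -3 = -2
y' = 5 + -3 = 2
Result: (-2, 2)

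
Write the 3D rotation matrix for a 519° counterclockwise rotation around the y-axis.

Rotation matrix for counterclockwise 519° around y-axis:
cos(519°) = -0.9336, sin(519°) = 0.3584
Result: [[-0.9336, 0, 0.3584], [0, 1, 0], [-0.3584, 0, -0.9336]]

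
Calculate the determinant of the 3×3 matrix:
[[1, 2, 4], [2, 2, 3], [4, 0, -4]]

Expansion along first row:
det = 1·det([[2,3],[0,-4]]) - 2·det([[2,3],[4,-4]]) + 4·det([[2,2],[4,0]])
    = 1·(2·-4 - 3·0) - 2·(2·-4 - 3·4) + 4·(2·0 - 2·4)
    = 1·-8 - 2·-20 + 4·-8
    = -8 + 40 + -32 = 0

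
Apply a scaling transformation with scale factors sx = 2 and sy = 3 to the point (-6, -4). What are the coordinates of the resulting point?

Scaling matrix:
[[2, 0], [0, 3]]
Result: (-6 × 2, -4 × 3) = (-12, -12)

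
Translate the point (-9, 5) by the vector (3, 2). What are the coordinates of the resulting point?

Translation by (3, 2) (homogeneous matrix [[1, 0, 3], [0, 1, 2], [0, 0, 1]]):
x' = -9 + 3 = -6
y' = 5 + 2 = 7
Result: (-6, 7)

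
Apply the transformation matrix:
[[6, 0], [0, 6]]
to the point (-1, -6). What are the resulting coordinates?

Matrix multiplication:
[[6, 0], [0, 6]] × [-1, -6]ᵀ
= [(6)(-1) + (0)(-6), (0)(-1) + (6)(-6)]ᵀ
= [-6, -36]ᵀ
Result: (-6, -36)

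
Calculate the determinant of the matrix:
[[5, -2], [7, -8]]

For a 2×2 matrix [[a, b], [c, d]], det = ad - bc
det = (5)(-8) - (-2)(7) = -40 - -14 = -26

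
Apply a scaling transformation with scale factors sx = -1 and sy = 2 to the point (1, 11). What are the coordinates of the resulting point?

Scaling matrix:
[[-1, 0], [0, 2]]
Result: (1 × -1, 11 × 2) = (-1, 22)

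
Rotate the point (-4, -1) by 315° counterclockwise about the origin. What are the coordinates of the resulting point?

Rotation matrix for 315°: [[cos 315°, -sin 315°], [sin 315°, cos 315°]] ≈ [[0.707107, 0.707107], [-0.707107, 0.707107]]
[[0.707107, 0.707107], [-0.707107, 0.707107]] × [-4, -1]ᵀ ≈ [-3.5355, 2.1213]ᵀ
Result: (-3.5355, 2.1213)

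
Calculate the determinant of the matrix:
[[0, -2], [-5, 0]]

For a 2×2 matrix [[a, b], [c, d]], det = ad - bc
det = (0)(0) - (-2)(-5) = 0 - 10 = -10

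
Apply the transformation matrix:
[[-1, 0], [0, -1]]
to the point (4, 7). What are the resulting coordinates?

Matrix multiplication:
[[-1, 0], [0, -1]] × [4, 7]ᵀ
= [(-1)(4) + (0)(7), (0)(4) + (-1)(7)]ᵀ
= [-4, -7]ᵀ
Result: (-4, -7)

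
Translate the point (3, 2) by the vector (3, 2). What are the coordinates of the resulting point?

Translation by (3, 2) (homogeneous matrix [[1, 0, 3], [0, 1, 2], [0, 0, 1]]):
x' = 3 + 3 = 6
y' = 2 + 2 = 4
Result: (6, 4)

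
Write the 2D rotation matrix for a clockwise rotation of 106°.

Rotation matrix formula: [[cos θ, -sin θ], [sin θ, cos θ]]
A clockwise rotation by 106° is equivalent to a counterclockwise rotation by -106°.
For θ = -106°:
cos(-106°) = -0.2756
sin(-106°) = -0.9613
Result: [[-0.2756, 0.9613], [-0.9613, -0.2756]]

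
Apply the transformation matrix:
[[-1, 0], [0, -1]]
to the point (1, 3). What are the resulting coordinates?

Matrix multiplication:
[[-1, 0], [0, -1]] × [1, 3]ᵀ
= [(-1)(1) + (0)(3), (0)(1) + (-1)(3)]ᵀ
= [-1, -3]ᵀ
Result: (-1, -3)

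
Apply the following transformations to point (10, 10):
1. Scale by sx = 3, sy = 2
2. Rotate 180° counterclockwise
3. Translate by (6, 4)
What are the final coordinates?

Step 1: Scale → (30, 20)
Step 2: Rotate 180° → (-30, -20)
Step 3: Translate → (-24, -16)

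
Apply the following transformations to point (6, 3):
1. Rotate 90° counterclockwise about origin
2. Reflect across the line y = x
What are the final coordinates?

Step 1: Rotate 90° → (-3, 6)
Step 2: Reflect across line y = x → (6, -3)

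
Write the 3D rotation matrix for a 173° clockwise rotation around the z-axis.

Rotation matrix for clockwise 173° around z-axis:
A clockwise rotation by 173° is a counterclockwise rotation by -173°.
cos(-173°) = -0.9925, sin(-173°) = -0.1219
Result: [[-0.9925, 0.1219, 0], [-0.1219, -0.9925, 0], [0, 0, 1]]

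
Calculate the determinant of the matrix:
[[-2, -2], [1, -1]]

For a 2×2 matrix [[a, b], [c, d]], det = ad - bc
det = (-2)(-1) - (-2)(1) = 2 - -2 = 4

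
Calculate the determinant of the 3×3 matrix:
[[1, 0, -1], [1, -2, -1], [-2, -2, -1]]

Expansion along first row:
det = 1·det([[-2,-1],[-2,-1]]) - 0·det([[1,-1],[-2,-1]]) + -1·det([[1,-2],[-2,-2]])
    = 1·(-2·-1 - -1·-2) - 0·(1·-1 - -1·-2) + -1·(1·-2 - -2·-2)
    = 1·0 - 0·-3 + -1·-6
    = 0 + 0 + 6 = 6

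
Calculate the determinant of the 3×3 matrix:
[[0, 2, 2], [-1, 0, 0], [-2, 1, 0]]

Expansion along first row:
det = 0·det([[0,0],[1,0]]) - 2·det([[-1,0],[-2,0]]) + 2·det([[-1,0],[-2,1]])
    = 0·(0·0 - 0·1) - 2·(-1·0 - 0·-2) + 2·(-1·1 - 0·-2)
    = 0·0 - 2·0 + 2·-1
    = 0 + 0 + -2 = -2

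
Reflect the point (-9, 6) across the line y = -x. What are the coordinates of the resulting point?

Reflection across line y = -x: (-9, 6) → (-6, 9)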